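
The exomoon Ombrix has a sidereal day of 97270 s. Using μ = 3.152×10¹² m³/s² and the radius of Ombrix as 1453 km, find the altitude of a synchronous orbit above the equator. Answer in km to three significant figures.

A synchronous orbit has period T, so by Kepler's third law a = (μT²/4π²)^(1/3).
μT²/4π² = 3.152×10¹² × (9.727×10⁴)² / 39.48 = 7.554×10²⁰ m³.
a = 9.107×10⁶ m = 9107.4 km.
Altitude h = a − R = 9107.4 − 1453 = 7654.4 km.

h_sync ≈ 7650 km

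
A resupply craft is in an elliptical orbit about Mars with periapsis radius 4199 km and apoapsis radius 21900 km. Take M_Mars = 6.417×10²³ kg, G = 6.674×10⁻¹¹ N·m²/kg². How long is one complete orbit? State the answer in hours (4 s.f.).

T ≈ 12.57 hours

μ = GM = 6.674×10⁻¹¹ × 6.417×10²³ = 4.283×10¹³ m³/s².
Semi-major axis a = (r_p + r_a)/2 = (4199.0 + 21900)/2 = 13050 km = 1.305×10⁷ m.
By Kepler's third law T = 2π√(a³/μ) = 2π × 7.203×10³ = 4.526×10⁴ s.
= 12.57 hours.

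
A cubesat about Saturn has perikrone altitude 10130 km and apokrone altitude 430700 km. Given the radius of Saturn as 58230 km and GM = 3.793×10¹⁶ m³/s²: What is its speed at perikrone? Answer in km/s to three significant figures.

r_p = 58230 + 10130 = 68360 km = 6.8360×10⁷ m.
r_a = 58230 + 430700 = 488930 km = 4.8893×10⁸ m.
Semi-major axis a = (r_p + r_a)/2 = 2.7864×10⁵ km = 2.786×10⁸ m.
Vis-viva: v² = μ(2/r − 1/a) = 3.793×10¹⁶ × (2.926×10⁻⁸ − 3.589×10⁻⁹) = 9.736×10⁸ m²/s².
v = 31200 m/s = 31.20 km/s.

v ≈ 31.2 km/s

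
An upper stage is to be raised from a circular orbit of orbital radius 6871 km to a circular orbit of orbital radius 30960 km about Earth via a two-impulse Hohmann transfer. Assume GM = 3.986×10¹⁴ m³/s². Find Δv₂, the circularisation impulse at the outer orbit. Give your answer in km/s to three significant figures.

Δv ≈ 1.43 km/s

r₁ = 6871 km = 6.871×10⁶ m.
r₂ = 30960 km = 3.096×10⁷ m.
Transfer ellipse a_t = (r₁ + r₂)/2 = 1.892×10⁷ m.
At r₁: circular v_c1 = √(μ/r₁) = 7617 m/s; transfer-perigee v_p = √[μ(2/r₁ − 1/a_t)] = 9744 m/s.
At r₂: circular v_c2 = √(μ/r₂) = 3588 m/s; transfer-apogee v_a = √[μ(2/r₂ − 1/a_t)] = 2163 m/s.
Δv₂ = v_c2 − v_a = 1426 m/s.
= 1.426 km/s.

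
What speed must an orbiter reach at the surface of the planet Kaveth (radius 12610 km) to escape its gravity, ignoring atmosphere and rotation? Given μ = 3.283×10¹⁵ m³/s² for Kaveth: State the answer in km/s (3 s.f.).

r = R = 1.261×10⁷ m.
Escape speed v_esc = √(2μ/r) = √(2 × 3.283×10¹⁵ / 1.261×10⁷) = √(5.207×10⁸) = 22820 m/s.
= 22.82 km/s.

v_esc ≈ 22.8 km/s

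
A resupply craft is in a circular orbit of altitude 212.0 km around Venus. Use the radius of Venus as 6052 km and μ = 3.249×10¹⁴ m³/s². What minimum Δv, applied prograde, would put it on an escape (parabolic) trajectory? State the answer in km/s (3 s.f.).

r = 6052 + 212.0 = 6264.0 km = 6.2640×10⁶ m.
Circular speed v_c = √(μ/r) = 7202 m/s.
Escape speed v_esc = √(2μ/r) = √2 × v_c = 10190 m/s.
Δv = v_esc − v_c = 2983 m/s = 2.983 km/s.

Δv ≈ 2.98 km/s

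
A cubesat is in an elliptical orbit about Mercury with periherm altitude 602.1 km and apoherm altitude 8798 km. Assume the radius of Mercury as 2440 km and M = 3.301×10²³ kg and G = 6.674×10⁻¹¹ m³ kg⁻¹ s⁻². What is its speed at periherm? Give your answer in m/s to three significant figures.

μ = GM = 6.674×10⁻¹¹ × 3.301×10²³ = 2.203×10¹³ m³/s².
r_p = 2440 + 602.1 = 3042.1 km = 3.0421×10⁶ m.
r_a = 2440 + 8798 = 11238 km = 1.1238×10⁷ m.
Semi-major axis a = (r_p + r_a)/2 = 7140.1 km = 7.140×10⁶ m.
Vis-viva: v² = μ(2/r − 1/a) = 2.203×10¹³ × (6.574×10⁻⁷ − 1.401×10⁻⁷) = 1.140×10⁷ m²/s².
v = 3376 m/s.

v ≈ 3380 m/s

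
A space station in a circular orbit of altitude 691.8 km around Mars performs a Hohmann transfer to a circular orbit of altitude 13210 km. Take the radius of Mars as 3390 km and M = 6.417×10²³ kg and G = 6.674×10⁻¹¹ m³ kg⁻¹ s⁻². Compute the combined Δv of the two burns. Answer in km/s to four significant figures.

μ = GM = 6.674×10⁻¹¹ × 6.417×10²³ = 4.283×10¹³ m³/s².
r₁ = 3390 + 691.8 = 4081.8 km = 4.0818×10⁶ m.
r₂ = 3390 + 13210 = 16600 km = 1.6600×10⁷ m.
Transfer ellipse a_t = (r₁ + r₂)/2 = 1.034×10⁷ m.
At r₁: circular v_c1 = √(μ/r₁) = 3239 m/s; transfer-periapsis v_p = √[μ(2/r₁ − 1/a_t)] = 4104 m/s.
Δv₁ = v_p − v_c1 = 864.8 m/s.
At r₂: circular v_c2 = √(μ/r₂) = 1606 m/s; transfer-apoapsis v_a = √[μ(2/r₂ − 1/a_t)] = 1009 m/s.
Δv₂ = v_c2 − v_a = 597.1 m/s.
Total Δv = Δv₁ + Δv₂ = 1462 m/s = 1.462 km/s.

Δv_total ≈ 1.462 km/s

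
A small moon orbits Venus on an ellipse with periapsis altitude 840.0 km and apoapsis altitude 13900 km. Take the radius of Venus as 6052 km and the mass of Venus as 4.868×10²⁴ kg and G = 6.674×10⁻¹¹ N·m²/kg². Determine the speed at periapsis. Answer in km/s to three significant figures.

μ = GM = 6.674×10⁻¹¹ × 4.868×10²⁴ = 3.249×10¹⁴ m³/s².
r_p = 6052 + 840.0 = 6892.0 km = 6.8920×10⁶ m.
r_a = 6052 + 13900 = 19952 km = 1.9952×10⁷ m.
Semi-major axis a = (r_p + r_a)/2 = 13422 km = 1.342×10⁷ m.
Vis-viva: v² = μ(2/r − 1/a) = 3.249×10¹⁴ × (2.902×10⁻⁷ − 7.450×10⁻⁸) = 7.007×10⁷ m²/s².
v = 8371 m/s = 8.371 km/s.

v ≈ 8.37 km/s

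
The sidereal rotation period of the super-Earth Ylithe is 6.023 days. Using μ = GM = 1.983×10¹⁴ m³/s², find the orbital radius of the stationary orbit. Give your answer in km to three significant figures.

T = 6.023 days = 5.204×10⁵ s.
A synchronous orbit has period T, so by Kepler's third law a = (μT²/4π²)^(1/3).
μT²/4π² = 1.983×10¹⁴ × (5.204×10⁵)² / 39.48 = 1.360×10²⁴ m³.
a = 1.108×10⁸ m = 1.1080×10⁵ km.

r_sync ≈ 1.11×10⁵ km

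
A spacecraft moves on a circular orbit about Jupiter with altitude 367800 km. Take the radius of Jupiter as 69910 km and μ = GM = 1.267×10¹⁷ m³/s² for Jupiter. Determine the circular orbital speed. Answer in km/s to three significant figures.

v ≈ 17.0 km/s

r = 69910 + 367800 = 437710 km = 4.3771×10⁸ m.
For a circular orbit v = √(μ/r) = √(1.267×10¹⁷ / 4.377×10⁸) = √(2.895×10⁸) = 17010 m/s.
That is 17.01 km/s.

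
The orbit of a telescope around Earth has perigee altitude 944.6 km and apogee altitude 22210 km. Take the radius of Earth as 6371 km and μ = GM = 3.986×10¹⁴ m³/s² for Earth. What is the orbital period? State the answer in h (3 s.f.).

r_p = 6371 + 944.6 = 7315.6 km = 7.3156×10⁶ m.
r_a = 6371 + 22210 = 28581 km = 2.8581×10⁷ m.
Semi-major axis a = (r_p + r_a)/2 = (7315.6 + 28581)/2 = 17948 km = 1.795×10⁷ m.
By Kepler's third law T = 2π√(a³/μ) = 2π × 3.809×10³ = 2.393×10⁴ s.
= 6.647 h.

T ≈ 6.65 h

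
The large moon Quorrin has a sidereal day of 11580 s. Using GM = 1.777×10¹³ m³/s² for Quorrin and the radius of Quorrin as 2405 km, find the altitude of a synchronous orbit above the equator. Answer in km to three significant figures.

h_sync ≈ 1520 km

A synchronous orbit has period T, so by Kepler's third law a = (μT²/4π²)^(1/3).
μT²/4π² = 1.777×10¹³ × (1.158×10⁴)² / 39.48 = 6.036×10¹⁹ m³.
a = 3.923×10⁶ m = 3922.7 km.
Altitude h = a − R = 3922.7 − 2405 = 1517.7 km.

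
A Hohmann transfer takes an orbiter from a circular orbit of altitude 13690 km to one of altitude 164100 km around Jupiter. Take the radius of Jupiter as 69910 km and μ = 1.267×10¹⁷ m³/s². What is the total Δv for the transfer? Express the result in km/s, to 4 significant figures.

r₁ = 69910 + 13690 = 83600 km = 8.3600×10⁷ m.
r₂ = 69910 + 164100 = 234010 km = 2.3401×10⁸ m.
Transfer ellipse a_t = (r₁ + r₂)/2 = 1.588×10⁸ m.
At r₁: circular v_c1 = √(μ/r₁) = 38930 m/s; transfer-perijove v_p = √[μ(2/r₁ − 1/a_t)] = 47260 m/s.
Δv₁ = v_p − v_c1 = 8327 m/s.
At r₂: circular v_c2 = √(μ/r₂) = 23270 m/s; transfer-apojove v_a = √[μ(2/r₂ − 1/a_t)] = 16880 m/s.
Δv₂ = v_c2 − v_a = 6386 m/s.
Total Δv = Δv₁ + Δv₂ = 14710 m/s = 14.71 km/s.

Δv_total ≈ 14.71 km/s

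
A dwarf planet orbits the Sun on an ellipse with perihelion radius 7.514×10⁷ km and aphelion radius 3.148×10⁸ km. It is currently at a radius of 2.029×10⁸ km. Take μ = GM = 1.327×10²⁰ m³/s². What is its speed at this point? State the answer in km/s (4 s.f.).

v ≈ 25.05 km/s

Semi-major axis a = (r_p + r_a)/2 = 1.9497×10⁸ km = 1.950×10¹¹ m.
Vis-viva: v² = μ(2/r − 1/a) = 1.327×10²⁰ × (9.857×10⁻¹² − 5.129×10⁻¹²) = 6.274×10⁸ m²/s².
v = 25050 m/s = 25.05 km/s.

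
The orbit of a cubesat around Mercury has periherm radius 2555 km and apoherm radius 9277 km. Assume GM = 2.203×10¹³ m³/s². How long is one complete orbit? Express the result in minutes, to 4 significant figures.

Semi-major axis a = (r_p + r_a)/2 = (2555.0 + 9277.0)/2 = 5916.0 km = 5.916×10⁶ m.
By Kepler's third law T = 2π√(a³/μ) = 2π × 3.066×10³ = 1.926×10⁴ s.
= 321.0 minutes.

T ≈ 321.0 minutes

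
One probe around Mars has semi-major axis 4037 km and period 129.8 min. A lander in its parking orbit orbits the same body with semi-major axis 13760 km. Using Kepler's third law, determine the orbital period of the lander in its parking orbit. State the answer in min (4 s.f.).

Kepler's third law: T² ∝ a³, so T₂ = T₁ (a₂/a₁)^(3/2).
a₂/a₁ = 3.408, (a₂/a₁)^(3/2) = 6.293.
T₂ = 129.8 × 6.293 = 816.8 min.

T₂ ≈ 816.8 min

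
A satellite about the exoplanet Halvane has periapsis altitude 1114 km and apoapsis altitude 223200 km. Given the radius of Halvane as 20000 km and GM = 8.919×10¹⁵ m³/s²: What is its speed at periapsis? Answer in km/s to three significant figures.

v ≈ 27.9 km/s

r_p = 20000 + 1114 = 21114 km = 2.1114×10⁷ m.
r_a = 20000 + 223200 = 243200 km = 2.4320×10⁸ m.
Semi-major axis a = (r_p + r_a)/2 = 1.3216×10⁵ km = 1.322×10⁸ m.
Vis-viva: v² = μ(2/r − 1/a) = 8.919×10¹⁵ × (9.472×10⁻⁸ − 7.567×10⁻⁹) = 7.774×10⁸ m²/s².
v = 27880 m/s = 27.88 km/s.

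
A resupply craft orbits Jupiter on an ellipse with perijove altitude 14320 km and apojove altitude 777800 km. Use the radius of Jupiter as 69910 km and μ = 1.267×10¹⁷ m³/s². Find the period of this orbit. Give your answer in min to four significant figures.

r_p = 69910 + 14320 = 84230 km = 8.4230×10⁷ m.
r_a = 69910 + 777800 = 847710 km = 8.4771×10⁸ m.
Semi-major axis a = (r_p + r_a)/2 = (84230 + 8.4771×10⁵)/2 = 4.6597×10⁵ km = 4.660×10⁸ m.
By Kepler's third law T = 2π√(a³/μ) = 2π × 2.826×10⁴ = 1.776×10⁵ s.
= 2959 min.

T ≈ 2959 min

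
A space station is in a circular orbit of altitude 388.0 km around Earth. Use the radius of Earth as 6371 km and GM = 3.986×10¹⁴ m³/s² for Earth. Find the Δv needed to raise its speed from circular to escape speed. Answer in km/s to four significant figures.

r = 6371 + 388.0 = 6759.0 km = 6.7590×10⁶ m.
Circular speed v_c = √(μ/r) = 7679 m/s.
Escape speed v_esc = √(2μ/r) = √2 × v_c = 10860 m/s.
Δv = v_esc − v_c = 3181 m/s = 3.181 km/s.

Δv ≈ 3.181 km/s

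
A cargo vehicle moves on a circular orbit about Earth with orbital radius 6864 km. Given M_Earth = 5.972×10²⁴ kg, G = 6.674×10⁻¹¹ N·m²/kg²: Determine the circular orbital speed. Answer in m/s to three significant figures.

μ = GM = 6.674×10⁻¹¹ × 5.972×10²⁴ = 3.986×10¹⁴ m³/s².
r = 6864 km = 6.864×10⁶ m.
For a circular orbit v = √(μ/r) = √(3.986×10¹⁴ / 6.864×10⁶) = √(5.807×10⁷) = 7620 m/s.

v ≈ 7620 m/s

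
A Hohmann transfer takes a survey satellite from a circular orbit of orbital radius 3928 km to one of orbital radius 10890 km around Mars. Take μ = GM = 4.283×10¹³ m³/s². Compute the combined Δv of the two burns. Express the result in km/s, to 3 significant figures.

Δv_total ≈ 1.24 km/s

r₁ = 3928 km = 3.928×10⁶ m.
r₂ = 10890 km = 1.089×10⁷ m.
Transfer ellipse a_t = (r₁ + r₂)/2 = 7.409×10⁶ m.
At r₁: circular v_c1 = √(μ/r₁) = 3302 m/s; transfer-periapsis v_p = √[μ(2/r₁ − 1/a_t)] = 4003 m/s.
Δv₁ = v_p − v_c1 = 701.3 m/s.
At r₂: circular v_c2 = √(μ/r₂) = 1983 m/s; transfer-apoapsis v_a = √[μ(2/r₂ − 1/a_t)] = 1444 m/s.
Δv₂ = v_c2 − v_a = 539.2 m/s.
Total Δv = Δv₁ + Δv₂ = 1240 m/s = 1.240 km/s.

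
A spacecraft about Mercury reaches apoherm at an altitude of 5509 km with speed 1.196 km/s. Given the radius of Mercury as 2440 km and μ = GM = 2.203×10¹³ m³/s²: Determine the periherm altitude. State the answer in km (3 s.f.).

periherm altitude ≈ 325 km

r_a = 2440 + 5509 = 7949.0 km = 7.949×10⁶ m.
Specific energy ε = v²/2 − μ/r = -2.056×10⁶ J/kg, so a = −μ/(2ε) = 5.357×10⁶ m.
The apsides satisfy r_p + r_a = 2a, so the periherm radius is 2a − r_a = 2.765×10⁶ m = 2764.9 km.
Periherm altitude = 2764.9 − 2440 = 324.89 km.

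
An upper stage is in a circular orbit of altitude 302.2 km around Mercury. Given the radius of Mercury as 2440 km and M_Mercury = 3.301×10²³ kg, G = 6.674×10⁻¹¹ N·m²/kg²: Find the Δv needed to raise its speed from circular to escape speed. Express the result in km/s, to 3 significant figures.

μ = GM = 6.674×10⁻¹¹ × 3.301×10²³ = 2.203×10¹³ m³/s².
r = 2440 + 302.2 = 2742.2 km = 2.7422×10⁶ m.
Circular speed v_c = √(μ/r) = 2834 m/s.
Escape speed v_esc = √(2μ/r) = √2 × v_c = 4008 m/s.
Δv = v_esc − v_c = 1174 m/s = 1.174 km/s.

Δv ≈ 1.17 km/s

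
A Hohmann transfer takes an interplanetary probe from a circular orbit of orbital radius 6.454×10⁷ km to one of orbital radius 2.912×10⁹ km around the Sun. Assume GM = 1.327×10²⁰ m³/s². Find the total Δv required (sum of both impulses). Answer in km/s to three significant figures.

Δv_total ≈ 23.4 km/s

r₁ = 6.454×10⁷ km = 6.454×10¹⁰ m.
r₂ = 2.912×10⁹ km = 2.912×10¹² m.
Transfer ellipse a_t = (r₁ + r₂)/2 = 1.488×10¹² m.
At r₁: circular v_c1 = √(μ/r₁) = 45340 m/s; transfer-perihelion v_p = √[μ(2/r₁ − 1/a_t)] = 63430 m/s.
Δv₁ = v_p − v_c1 = 18080 m/s.
At r₂: circular v_c2 = √(μ/r₂) = 6751 m/s; transfer-aphelion v_a = √[μ(2/r₂ − 1/a_t)] = 1406 m/s.
Δv₂ = v_c2 − v_a = 5345 m/s.
Total Δv = Δv₁ + Δv₂ = 23430 m/s = 23.43 km/s.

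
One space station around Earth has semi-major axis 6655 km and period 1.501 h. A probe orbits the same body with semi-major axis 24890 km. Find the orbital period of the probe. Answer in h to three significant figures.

T₂ ≈ 10.9 h

Kepler's third law: T² ∝ a³, so T₂ = T₁ (a₂/a₁)^(3/2).
a₂/a₁ = 3.740, (a₂/a₁)^(3/2) = 7.233.
T₂ = 1.501 × 7.233 = 10.86 h.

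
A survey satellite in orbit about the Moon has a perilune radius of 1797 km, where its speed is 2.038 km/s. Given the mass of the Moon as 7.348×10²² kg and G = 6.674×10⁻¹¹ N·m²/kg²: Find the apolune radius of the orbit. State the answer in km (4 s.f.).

apolune radius ≈ 5721 km

μ = GM = 6.674×10⁻¹¹ × 7.348×10²² = 4.904×10¹² m³/s².
r_p = 1.797×10⁶ m.
Specific energy ε = v²/2 − μ/r = -6.523×10⁵ J/kg, so a = −μ/(2ε) = 3.759×10⁶ m.
The apsides satisfy r_p + r_a = 2a, so the apolune radius is 2a − r_p = 5.721×10⁶ m = 5721.1 km.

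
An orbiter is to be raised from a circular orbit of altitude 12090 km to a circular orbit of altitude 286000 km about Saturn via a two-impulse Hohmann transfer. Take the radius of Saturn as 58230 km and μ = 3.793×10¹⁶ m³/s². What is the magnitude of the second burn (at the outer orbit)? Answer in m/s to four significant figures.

r₁ = 58230 + 12090 = 70320 km = 7.0320×10⁷ m.
r₂ = 58230 + 286000 = 344230 km = 3.4423×10⁸ m.
Transfer ellipse a_t = (r₁ + r₂)/2 = 2.073×10⁸ m.
At r₁: circular v_c1 = √(μ/r₁) = 23220 m/s; transfer-perikrone v_p = √[μ(2/r₁ − 1/a_t)] = 29930 m/s.
At r₂: circular v_c2 = √(μ/r₂) = 10500 m/s; transfer-apokrone v_a = √[μ(2/r₂ − 1/a_t)] = 6114 m/s.
Δv₂ = v_c2 − v_a = 4383 m/s.

Δv ≈ 4383 m/s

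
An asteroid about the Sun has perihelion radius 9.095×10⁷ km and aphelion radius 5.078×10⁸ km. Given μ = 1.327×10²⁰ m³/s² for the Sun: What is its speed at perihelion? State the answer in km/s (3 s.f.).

v ≈ 49.7 km/s

Semi-major axis a = (r_p + r_a)/2 = 2.9938×10⁸ km = 2.994×10¹¹ m.
Vis-viva: v² = μ(2/r − 1/a) = 1.327×10²⁰ × (2.199×10⁻¹¹ − 3.340×10⁻¹²) = 2.475×10⁹ m²/s².
v = 49750 m/s = 49.75 km/s.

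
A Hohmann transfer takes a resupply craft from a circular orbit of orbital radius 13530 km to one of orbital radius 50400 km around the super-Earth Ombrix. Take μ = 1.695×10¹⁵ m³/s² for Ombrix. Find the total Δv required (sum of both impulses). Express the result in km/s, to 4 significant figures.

r₁ = 13530 km = 1.353×10⁷ m.
r₂ = 50400 km = 5.040×10⁷ m.
Transfer ellipse a_t = (r₁ + r₂)/2 = 3.196×10⁷ m.
At r₁: circular v_c1 = √(μ/r₁) = 11190 m/s; transfer-periapsis v_p = √[μ(2/r₁ − 1/a_t)] = 14050 m/s.
Δv₁ = v_p − v_c1 = 2862 m/s.
At r₂: circular v_c2 = √(μ/r₂) = 5799 m/s; transfer-apoapsis v_a = √[μ(2/r₂ − 1/a_t)] = 3773 m/s.
Δv₂ = v_c2 − v_a = 2026 m/s.
Total Δv = Δv₁ + Δv₂ = 4888 m/s = 4.888 km/s.

Δv_total ≈ 4.888 km/s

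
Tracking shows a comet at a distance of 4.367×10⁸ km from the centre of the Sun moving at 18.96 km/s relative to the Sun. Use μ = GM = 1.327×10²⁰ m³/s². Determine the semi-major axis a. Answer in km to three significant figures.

r = 4.367×10¹¹ m.
Vis-viva rearranged: 1/a = 2/r − v²/μ = 4.580×10⁻¹² − 2.709×10⁻¹² = 1.871×10⁻¹² m⁻¹.
a = 5.345×10¹¹ m = 5.3452×10⁸ km.

a ≈ 5.35×10⁸ km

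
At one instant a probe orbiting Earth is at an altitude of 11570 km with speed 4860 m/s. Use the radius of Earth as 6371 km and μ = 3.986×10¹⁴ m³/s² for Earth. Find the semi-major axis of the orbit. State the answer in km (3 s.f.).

a ≈ 19100 km

r = 6371 + 11570 = 17941 km = 1.794×10⁷ m.
Specific orbital energy ε = v²/2 − μ/r = (4860)²/2 − 3.986×10¹⁴/1.794×10⁷ = -1.041×10⁷ J/kg.
Since ε = −μ/(2a), a = −μ/(2ε) = 1.915×10⁷ m = 19150 km.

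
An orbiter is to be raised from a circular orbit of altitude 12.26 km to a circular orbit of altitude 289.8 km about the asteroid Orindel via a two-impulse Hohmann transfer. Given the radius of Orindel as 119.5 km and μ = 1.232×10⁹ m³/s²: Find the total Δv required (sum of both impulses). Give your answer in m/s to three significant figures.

Δv_total ≈ 38.8 m/s

r₁ = 119.5 + 12.26 = 131.76 km = 1.3176×10⁵ m.
r₂ = 119.5 + 289.8 = 409.30 km = 4.0930×10⁵ m.
Transfer ellipse a_t = (r₁ + r₂)/2 = 2.705×10⁵ m.
At r₁: circular v_c1 = √(μ/r₁) = 96.70 m/s; transfer-periapsis v_p = √[μ(2/r₁ − 1/a_t)] = 118.9 m/s.
Δv₁ = v_p − v_c1 = 22.24 m/s.
At r₂: circular v_c2 = √(μ/r₂) = 54.86 m/s; transfer-apoapsis v_a = √[μ(2/r₂ − 1/a_t)] = 38.29 m/s.
Δv₂ = v_c2 − v_a = 16.58 m/s.
Total Δv = Δv₁ + Δv₂ = 38.82 m/s.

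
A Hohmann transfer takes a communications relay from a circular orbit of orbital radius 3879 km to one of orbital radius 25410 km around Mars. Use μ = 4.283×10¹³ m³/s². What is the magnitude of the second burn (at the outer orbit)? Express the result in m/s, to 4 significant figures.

Δv ≈ 630.1 m/s

r₁ = 3879 km = 3.879×10⁶ m.
r₂ = 25410 km = 2.541×10⁷ m.
Transfer ellipse a_t = (r₁ + r₂)/2 = 1.464×10⁷ m.
At r₁: circular v_c1 = √(μ/r₁) = 3323 m/s; transfer-periapsis v_p = √[μ(2/r₁ − 1/a_t)] = 4377 m/s.
At r₂: circular v_c2 = √(μ/r₂) = 1298 m/s; transfer-apoapsis v_a = √[μ(2/r₂ − 1/a_t)] = 668.2 m/s.
Δv₂ = v_c2 − v_a = 630.1 m/s.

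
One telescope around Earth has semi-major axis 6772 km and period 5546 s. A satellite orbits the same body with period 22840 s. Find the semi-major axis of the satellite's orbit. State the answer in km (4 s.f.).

a₂ ≈ 17400 km

Kepler's third law: a³ ∝ T², so a₂ = a₁ (T₂/T₁)^(2/3).
T₂/T₁ = 4.118, (T₂/T₁)^(2/3) = 2.569.
a₂ = 6772 × 2.569 = 17400 km.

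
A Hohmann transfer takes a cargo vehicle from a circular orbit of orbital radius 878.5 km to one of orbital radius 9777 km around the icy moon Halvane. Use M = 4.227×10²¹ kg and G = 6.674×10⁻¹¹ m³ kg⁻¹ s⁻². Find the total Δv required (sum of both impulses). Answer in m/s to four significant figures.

μ = GM = 6.674×10⁻¹¹ × 4.227×10²¹ = 2.821×10¹¹ m³/s².
r₁ = 878.5 km = 8.785×10⁵ m.
r₂ = 9777 km = 9.777×10⁶ m.
Transfer ellipse a_t = (r₁ + r₂)/2 = 5.328×10⁶ m.
At r₁: circular v_c1 = √(μ/r₁) = 566.7 m/s; transfer-periapsis v_p = √[μ(2/r₁ − 1/a_t)] = 767.7 m/s.
Δv₁ = v_p − v_c1 = 201.0 m/s.
At r₂: circular v_c2 = √(μ/r₂) = 169.9 m/s; transfer-apoapsis v_a = √[μ(2/r₂ − 1/a_t)] = 68.98 m/s.
Δv₂ = v_c2 − v_a = 100.9 m/s.
Total Δv = Δv₁ + Δv₂ = 301.9 m/s.

Δv_total ≈ 301.9 m/s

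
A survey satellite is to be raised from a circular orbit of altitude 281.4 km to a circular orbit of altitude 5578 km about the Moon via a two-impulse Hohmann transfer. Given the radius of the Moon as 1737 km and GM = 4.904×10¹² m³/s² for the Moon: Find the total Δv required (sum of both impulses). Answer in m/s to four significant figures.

r₁ = 1737 + 281.4 = 2018.4 km = 2.0184×10⁶ m.
r₂ = 1737 + 5578 = 7315.0 km = 7.3150×10⁶ m.
Transfer ellipse a_t = (r₁ + r₂)/2 = 4.667×10⁶ m.
At r₁: circular v_c1 = √(μ/r₁) = 1559 m/s; transfer-perilune v_p = √[μ(2/r₁ − 1/a_t)] = 1952 m/s.
Δv₁ = v_p − v_c1 = 392.8 m/s.
At r₂: circular v_c2 = √(μ/r₂) = 818.8 m/s; transfer-apolune v_a = √[μ(2/r₂ − 1/a_t)] = 538.5 m/s.
Δv₂ = v_c2 − v_a = 280.3 m/s.
Total Δv = Δv₁ + Δv₂ = 673.1 m/s.

Δv_total ≈ 673.1 m/s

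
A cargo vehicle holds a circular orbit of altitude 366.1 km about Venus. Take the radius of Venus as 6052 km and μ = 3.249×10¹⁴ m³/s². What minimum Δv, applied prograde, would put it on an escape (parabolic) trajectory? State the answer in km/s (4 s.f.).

r = 6052 + 366.1 = 6418.1 km = 6.4181×10⁶ m.
Circular speed v_c = √(μ/r) = 7115 m/s.
Escape speed v_esc = √(2μ/r) = √2 × v_c = 10060 m/s.
Δv = v_esc − v_c = 2947 m/s = 2.947 km/s.

Δv ≈ 2.947 km/s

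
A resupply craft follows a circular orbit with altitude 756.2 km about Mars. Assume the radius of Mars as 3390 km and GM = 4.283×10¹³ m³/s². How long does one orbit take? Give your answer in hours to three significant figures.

r = 3390 + 756.2 = 4146.2 km = 4.1462×10⁶ m.
Kepler's third law: T = 2π√(r³/μ) = 2π√((4.146×10⁶)³ / 4.283×10¹³).
r³/μ = 1.664×10⁶ s², so T = 2π × 1.290×10³ = 8.106×10³ s.
Converting: 8.106×10³ s ÷ 3600 = 2.252 hours.

T ≈ 2.25 hours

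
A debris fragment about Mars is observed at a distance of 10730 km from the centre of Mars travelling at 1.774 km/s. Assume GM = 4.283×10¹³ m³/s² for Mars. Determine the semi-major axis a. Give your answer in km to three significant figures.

r = 1.073×10⁷ m.
Specific orbital energy ε = v²/2 − μ/r = (1774)²/2 − 4.283×10¹³/1.073×10⁷ = -2.418×10⁶ J/kg.
Since ε = −μ/(2a), a = −μ/(2ε) = 8.856×10⁶ m = 8856.2 km.

a ≈ 8860 km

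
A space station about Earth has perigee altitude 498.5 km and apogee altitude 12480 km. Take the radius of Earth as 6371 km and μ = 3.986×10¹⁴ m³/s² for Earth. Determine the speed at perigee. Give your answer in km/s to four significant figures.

v ≈ 9.222 km/s

r_p = 6371 + 498.5 = 6869.5 km = 6.8695×10⁶ m.
r_a = 6371 + 12480 = 18851 km = 1.8851×10⁷ m.
Semi-major axis a = (r_p + r_a)/2 = 12860 km = 1.286×10⁷ m.
Vis-viva: v² = μ(2/r − 1/a) = 3.986×10¹⁴ × (2.911×10⁻⁷ − 7.776×10⁻⁸) = 8.505×10⁷ m²/s².
v = 9222 m/s = 9.222 km/s.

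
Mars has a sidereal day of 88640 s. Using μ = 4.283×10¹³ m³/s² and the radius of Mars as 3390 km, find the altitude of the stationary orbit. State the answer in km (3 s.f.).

A synchronous orbit has period T, so by Kepler's third law a = (μT²/4π²)^(1/3).
μT²/4π² = 4.283×10¹³ × (8.864×10⁴)² / 39.48 = 8.524×10²¹ m³.
a = 2.043×10⁷ m = 20428 km.
Altitude h = a − R = 20428 − 3390 = 17038 km.

h_sync ≈ 17000 km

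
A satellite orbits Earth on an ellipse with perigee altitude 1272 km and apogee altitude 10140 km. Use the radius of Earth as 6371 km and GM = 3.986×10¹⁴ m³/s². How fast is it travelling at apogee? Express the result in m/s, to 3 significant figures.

v ≈ 3910 m/s

r_p = 6371 + 1272 = 7643.0 km = 7.6430×10⁶ m.
r_a = 6371 + 10140 = 16511 km = 1.6511×10⁷ m.
Semi-major axis a = (r_p + r_a)/2 = 12077 km = 1.208×10⁷ m.
Vis-viva: v² = μ(2/r − 1/a) = 3.986×10¹⁴ × (1.211×10⁻⁷ − 8.280×10⁻⁸) = 1.528×10⁷ m²/s².
v = 3909 m/s.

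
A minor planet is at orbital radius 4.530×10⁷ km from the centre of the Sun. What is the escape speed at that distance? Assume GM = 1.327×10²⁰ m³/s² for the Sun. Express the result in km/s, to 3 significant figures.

v_esc ≈ 76.5 km/s

r = 4.530×10⁷ km = 4.530×10¹⁰ m.
Escape speed v_esc = √(2μ/r) = √(2 × 1.327×10²⁰ / 4.530×10¹⁰) = √(5.859×10⁹) = 76540 m/s.
= 76.54 km/s.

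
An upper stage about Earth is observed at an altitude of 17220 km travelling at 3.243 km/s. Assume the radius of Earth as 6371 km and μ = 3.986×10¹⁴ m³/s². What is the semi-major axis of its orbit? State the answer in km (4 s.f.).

r = 6371 + 17220 = 23591 km = 2.359×10⁷ m.
Vis-viva rearranged: 1/a = 2/r − v²/μ = 8.478×10⁻⁸ − 2.638×10⁻⁸ = 5.839×10⁻⁸ m⁻¹.
a = 1.713×10⁷ m = 17125 km.

a ≈ 17130 km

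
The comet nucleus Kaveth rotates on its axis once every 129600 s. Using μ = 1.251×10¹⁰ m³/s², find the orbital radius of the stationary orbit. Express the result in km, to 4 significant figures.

A synchronous orbit has period T, so by Kepler's third law a = (μT²/4π²)^(1/3).
μT²/4π² = 1.251×10¹⁰ × (1.296×10⁵)² / 39.48 = 5.322×10¹⁸ m³.
a = 1.746×10⁶ m = 1746.0 km.

r_sync ≈ 1746 km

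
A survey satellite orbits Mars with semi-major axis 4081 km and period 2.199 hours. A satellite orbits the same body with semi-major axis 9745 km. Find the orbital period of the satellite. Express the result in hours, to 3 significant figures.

Kepler's third law: T² ∝ a³, so T₂ = T₁ (a₂/a₁)^(3/2).
a₂/a₁ = 2.388, (a₂/a₁)^(3/2) = 3.690.
T₂ = 2.199 × 3.690 = 8.114 hours.

T₂ ≈ 8.11 hours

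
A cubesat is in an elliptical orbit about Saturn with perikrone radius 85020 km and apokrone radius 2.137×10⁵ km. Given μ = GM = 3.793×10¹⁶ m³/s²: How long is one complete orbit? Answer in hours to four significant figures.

Semi-major axis a = (r_p + r_a)/2 = (85020 + 2.1370×10⁵)/2 = 1.4936×10⁵ km = 1.494×10⁸ m.
By Kepler's third law T = 2π√(a³/μ) = 2π × 9.373×10³ = 5.889×10⁴ s.
= 16.36 hours.

T ≈ 16.36 hours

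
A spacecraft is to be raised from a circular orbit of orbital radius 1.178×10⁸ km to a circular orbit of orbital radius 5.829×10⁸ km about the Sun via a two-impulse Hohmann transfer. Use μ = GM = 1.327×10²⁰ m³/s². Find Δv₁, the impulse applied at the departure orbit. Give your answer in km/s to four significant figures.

Δv ≈ 9.729 km/s

r₁ = 1.178×10⁸ km = 1.178×10¹¹ m.
r₂ = 5.829×10⁸ km = 5.829×10¹¹ m.
Transfer ellipse a_t = (r₁ + r₂)/2 = 3.504×10¹¹ m.
At r₁: circular v_c1 = √(μ/r₁) = 33560 m/s; transfer-perihelion v_p = √[μ(2/r₁ − 1/a_t)] = 43290 m/s.
Δv₁ = v_p − v_c1 = 9729 m/s.
= 9.729 km/s.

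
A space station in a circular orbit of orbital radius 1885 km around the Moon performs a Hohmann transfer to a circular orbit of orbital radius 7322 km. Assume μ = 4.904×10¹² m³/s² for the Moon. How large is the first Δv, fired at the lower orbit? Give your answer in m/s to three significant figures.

r₁ = 1885 km = 1.885×10⁶ m.
r₂ = 7322 km = 7.322×10⁶ m.
Transfer ellipse a_t = (r₁ + r₂)/2 = 4.604×10⁶ m.
At r₁: circular v_c1 = √(μ/r₁) = 1613 m/s; transfer-perilune v_p = √[μ(2/r₁ − 1/a_t)] = 2034 m/s.
Δv₁ = v_p − v_c1 = 421.2 m/s.

Δv ≈ 421 m/s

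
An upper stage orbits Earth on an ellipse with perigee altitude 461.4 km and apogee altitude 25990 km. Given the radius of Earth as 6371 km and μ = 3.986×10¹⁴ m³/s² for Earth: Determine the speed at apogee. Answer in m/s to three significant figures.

r_p = 6371 + 461.4 = 6832.4 km = 6.8324×10⁶ m.
r_a = 6371 + 25990 = 32361 km = 3.2361×10⁷ m.
Semi-major axis a = (r_p + r_a)/2 = 19597 km = 1.960×10⁷ m.
Vis-viva: v² = μ(2/r − 1/a) = 3.986×10¹⁴ × (6.180×10⁻⁸ − 5.103×10⁻⁸) = 4.294×10⁶ m²/s².
v = 2072 m/s.

v ≈ 2070 m/s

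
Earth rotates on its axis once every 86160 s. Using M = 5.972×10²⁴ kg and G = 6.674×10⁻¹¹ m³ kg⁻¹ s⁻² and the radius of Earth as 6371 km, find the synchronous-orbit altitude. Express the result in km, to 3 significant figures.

μ = GM = 6.674×10⁻¹¹ × 5.972×10²⁴ = 3.986×10¹⁴ m³/s².
A synchronous orbit has period T, so by Kepler's third law a = (μT²/4π²)^(1/3).
μT²/4π² = 3.986×10¹⁴ × (8.616×10⁴)² / 39.48 = 7.495×10²² m³.
a = 4.216×10⁷ m = 42162 km.
Altitude h = a − R = 42162 − 6371 = 35791 km.

h_sync ≈ 35800 km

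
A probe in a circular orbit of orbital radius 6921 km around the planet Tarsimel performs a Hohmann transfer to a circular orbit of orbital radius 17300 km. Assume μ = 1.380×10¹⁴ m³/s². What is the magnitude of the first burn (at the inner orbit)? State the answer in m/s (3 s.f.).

r₁ = 6921 km = 6.921×10⁶ m.
r₂ = 17300 km = 1.730×10⁷ m.
Transfer ellipse a_t = (r₁ + r₂)/2 = 1.211×10⁷ m.
At r₁: circular v_c1 = √(μ/r₁) = 4465 m/s; transfer-periapsis v_p = √[μ(2/r₁ − 1/a_t)] = 5337 m/s.
Δv₁ = v_p − v_c1 = 871.7 m/s.

Δv ≈ 872 m/s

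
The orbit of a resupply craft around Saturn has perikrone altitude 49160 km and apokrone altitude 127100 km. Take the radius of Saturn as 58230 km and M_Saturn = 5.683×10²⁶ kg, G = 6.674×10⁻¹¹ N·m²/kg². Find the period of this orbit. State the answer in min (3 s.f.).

μ = GM = 6.674×10⁻¹¹ × 5.683×10²⁶ = 3.793×10¹⁶ m³/s².
r_p = 58230 + 49160 = 107390 km = 1.0739×10⁸ m.
r_a = 58230 + 127100 = 185330 km = 1.8533×10⁸ m.
Semi-major axis a = (r_p + r_a)/2 = (1.0739×10⁵ + 1.8533×10⁵)/2 = 1.4636×10⁵ km = 1.464×10⁸ m.
By Kepler's third law T = 2π√(a³/μ) = 2π × 9.092×10³ = 5.713×10⁴ s.
= 952.1 min.

T ≈ 952 min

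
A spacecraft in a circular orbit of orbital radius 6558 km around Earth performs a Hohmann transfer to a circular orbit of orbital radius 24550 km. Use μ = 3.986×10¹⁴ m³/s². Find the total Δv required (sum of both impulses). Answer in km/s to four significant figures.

r₁ = 6558 km = 6.558×10⁶ m.
r₂ = 24550 km = 2.455×10⁷ m.
Transfer ellipse a_t = (r₁ + r₂)/2 = 1.555×10⁷ m.
At r₁: circular v_c1 = √(μ/r₁) = 7796 m/s; transfer-perigee v_p = √[μ(2/r₁ − 1/a_t)] = 9795 m/s.
Δv₁ = v_p − v_c1 = 1998 m/s.
At r₂: circular v_c2 = √(μ/r₂) = 4029 m/s; transfer-apogee v_a = √[μ(2/r₂ − 1/a_t)] = 2616 m/s.
Δv₂ = v_c2 − v_a = 1413 m/s.
Total Δv = Δv₁ + Δv₂ = 3411 m/s = 3.411 km/s.

Δv_total ≈ 3.411 km/s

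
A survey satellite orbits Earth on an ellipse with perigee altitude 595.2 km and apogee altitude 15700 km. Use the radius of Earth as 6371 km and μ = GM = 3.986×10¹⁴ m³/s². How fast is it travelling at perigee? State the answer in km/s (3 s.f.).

v ≈ 9.33 km/s

r_p = 6371 + 595.2 = 6966.2 km = 6.9662×10⁶ m.
r_a = 6371 + 15700 = 22071 km = 2.2071×10⁷ m.
Semi-major axis a = (r_p + r_a)/2 = 14519 km = 1.452×10⁷ m.
Vis-viva: v² = μ(2/r − 1/a) = 3.986×10¹⁴ × (2.871×10⁻⁷ − 6.888×10⁻⁸) = 8.698×10⁷ m²/s².
v = 9327 m/s = 9.327 km/s.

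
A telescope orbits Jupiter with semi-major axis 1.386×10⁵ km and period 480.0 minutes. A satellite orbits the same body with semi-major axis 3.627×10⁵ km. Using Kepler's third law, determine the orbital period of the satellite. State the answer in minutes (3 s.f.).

Kepler's third law: T² ∝ a³, so T₂ = T₁ (a₂/a₁)^(3/2).
a₂/a₁ = 2.617, (a₂/a₁)^(3/2) = 4.233.
T₂ = 480.0 × 4.233 = 2032 minutes.

T₂ ≈ 2030 minutes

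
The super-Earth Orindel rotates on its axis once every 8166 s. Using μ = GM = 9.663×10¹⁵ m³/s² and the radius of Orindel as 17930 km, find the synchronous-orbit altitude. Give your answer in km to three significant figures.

A synchronous orbit has period T, so by Kepler's third law a = (μT²/4π²)^(1/3).
μT²/4π² = 9.663×10¹⁵ × (8.166×10³)² / 39.48 = 1.632×10²² m³.
a = 2.537×10⁷ m = 25366 km.
Altitude h = a − R = 25366 − 17930 = 7436.3 km.

h_sync ≈ 7440 km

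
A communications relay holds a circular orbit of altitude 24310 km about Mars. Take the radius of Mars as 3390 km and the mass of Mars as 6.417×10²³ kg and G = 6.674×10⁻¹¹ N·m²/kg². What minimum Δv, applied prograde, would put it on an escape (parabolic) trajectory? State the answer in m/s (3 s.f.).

Δv ≈ 515 m/s

μ = GM = 6.674×10⁻¹¹ × 6.417×10²³ = 4.283×10¹³ m³/s².
r = 3390 + 24310 = 27700 km = 2.7700×10⁷ m.
Circular speed v_c = √(μ/r) = 1243 m/s.
Escape speed v_esc = √(2μ/r) = √2 × v_c = 1758 m/s.
Δv = v_esc − v_c = 515.0 m/s.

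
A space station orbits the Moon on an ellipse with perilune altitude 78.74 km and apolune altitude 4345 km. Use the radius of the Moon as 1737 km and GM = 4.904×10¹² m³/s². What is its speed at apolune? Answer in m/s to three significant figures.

r_p = 1737 + 78.74 = 1815.7 km = 1.8157×10⁶ m.
r_a = 1737 + 4345 = 6082.0 km = 6.0820×10⁶ m.
Semi-major axis a = (r_p + r_a)/2 = 3948.9 km = 3.949×10⁶ m.
Vis-viva: v² = μ(2/r − 1/a) = 4.904×10¹² × (3.288×10⁻⁷ − 2.532×10⁻⁷) = 3.708×10⁵ m²/s².
v = 608.9 m/s.

v ≈ 609 m/s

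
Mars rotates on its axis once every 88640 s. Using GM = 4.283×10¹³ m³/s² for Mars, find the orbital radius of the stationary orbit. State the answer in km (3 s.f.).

A synchronous orbit has period T, so by Kepler's third law a = (μT²/4π²)^(1/3).
μT²/4π² = 4.283×10¹³ × (8.864×10⁴)² / 39.48 = 8.524×10²¹ m³.
a = 2.043×10⁷ m = 20428 km.

r_sync ≈ 20400 km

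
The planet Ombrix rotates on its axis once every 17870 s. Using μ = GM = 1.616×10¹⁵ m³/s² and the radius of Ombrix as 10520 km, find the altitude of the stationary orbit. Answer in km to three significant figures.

A synchronous orbit has period T, so by Kepler's third law a = (μT²/4π²)^(1/3).
μT²/4π² = 1.616×10¹⁵ × (1.787×10⁴)² / 39.48 = 1.307×10²² m³.
a = 2.356×10⁷ m = 23556 km.
Altitude h = a − R = 23556 − 10520 = 13036 km.

h_sync ≈ 13000 km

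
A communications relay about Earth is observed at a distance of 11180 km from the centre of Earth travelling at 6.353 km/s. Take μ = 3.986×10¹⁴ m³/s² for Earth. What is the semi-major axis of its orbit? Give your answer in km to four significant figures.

a ≈ 12880 km

r = 1.118×10⁷ m.
Specific orbital energy ε = v²/2 − μ/r = (6353)²/2 − 3.986×10¹⁴/1.118×10⁷ = -1.547×10⁷ J/kg.
Since ε = −μ/(2a), a = −μ/(2ε) = 1.288×10⁷ m = 12881 km.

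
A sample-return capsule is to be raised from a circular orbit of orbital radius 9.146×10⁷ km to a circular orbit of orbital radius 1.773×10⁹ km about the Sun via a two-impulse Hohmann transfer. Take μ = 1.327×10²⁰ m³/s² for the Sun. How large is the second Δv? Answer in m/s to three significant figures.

Δv ≈ 5940 m/s

r₁ = 9.146×10⁷ km = 9.146×10¹⁰ m.
r₂ = 1.773×10⁹ km = 1.773×10¹² m.
Transfer ellipse a_t = (r₁ + r₂)/2 = 9.322×10¹¹ m.
At r₁: circular v_c1 = √(μ/r₁) = 38090 m/s; transfer-perihelion v_p = √[μ(2/r₁ − 1/a_t)] = 52530 m/s.
At r₂: circular v_c2 = √(μ/r₂) = 8651 m/s; transfer-aphelion v_a = √[μ(2/r₂ − 1/a_t)] = 2710 m/s.
Δv₂ = v_c2 − v_a = 5942 m/s.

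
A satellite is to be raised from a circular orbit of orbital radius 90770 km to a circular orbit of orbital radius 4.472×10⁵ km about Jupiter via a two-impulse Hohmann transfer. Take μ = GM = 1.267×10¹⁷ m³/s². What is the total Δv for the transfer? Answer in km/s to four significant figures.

Δv_total ≈ 17.87 km/s

r₁ = 90770 km = 9.077×10⁷ m.
r₂ = 4.472×10⁵ km = 4.472×10⁸ m.
Transfer ellipse a_t = (r₁ + r₂)/2 = 2.690×10⁸ m.
At r₁: circular v_c1 = √(μ/r₁) = 37360 m/s; transfer-perijove v_p = √[μ(2/r₁ − 1/a_t)] = 48170 m/s.
Δv₁ = v_p − v_c1 = 10810 m/s.
At r₂: circular v_c2 = √(μ/r₂) = 16830 m/s; transfer-apojove v_a = √[μ(2/r₂ − 1/a_t)] = 9778 m/s.
Δv₂ = v_c2 − v_a = 7054 m/s.
Total Δv = Δv₁ + Δv₂ = 17870 m/s = 17.87 km/s.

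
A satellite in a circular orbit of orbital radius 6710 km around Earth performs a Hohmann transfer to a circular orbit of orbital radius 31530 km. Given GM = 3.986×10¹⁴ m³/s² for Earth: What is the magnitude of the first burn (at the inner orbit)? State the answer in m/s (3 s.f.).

r₁ = 6710 km = 6.710×10⁶ m.
r₂ = 31530 km = 3.153×10⁷ m.
Transfer ellipse a_t = (r₁ + r₂)/2 = 1.912×10⁷ m.
At r₁: circular v_c1 = √(μ/r₁) = 7707 m/s; transfer-perigee v_p = √[μ(2/r₁ − 1/a_t)] = 9897 m/s.
Δv₁ = v_p − v_c1 = 2190 m/s.

Δv ≈ 2190 m/s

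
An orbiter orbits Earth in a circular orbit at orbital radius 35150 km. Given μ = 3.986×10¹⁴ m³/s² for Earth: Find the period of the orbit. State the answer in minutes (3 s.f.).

T ≈ 1090 minutes

r = 35150 km = 3.515×10⁷ m.
Kepler's third law: T = 2π√(r³/μ) = 2π√((3.515×10⁷)³ / 3.986×10¹⁴).
r³/μ = 1.090×10⁸ s², so T = 2π × 1.044×10⁴ = 6.558×10⁴ s.
Converting: 6.558×10⁴ s ÷ 60.00 = 1093 minutes.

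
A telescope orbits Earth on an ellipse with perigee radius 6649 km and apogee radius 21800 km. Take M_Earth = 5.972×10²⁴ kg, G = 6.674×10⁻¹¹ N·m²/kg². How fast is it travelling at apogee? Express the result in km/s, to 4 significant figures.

v ≈ 2.923 km/s

μ = GM = 6.674×10⁻¹¹ × 5.972×10²⁴ = 3.986×10¹⁴ m³/s².
Semi-major axis a = (r_p + r_a)/2 = 14224 km = 1.422×10⁷ m.
Vis-viva: v² = μ(2/r − 1/a) = 3.986×10¹⁴ × (9.174×10⁻⁸ − 7.030×10⁻⁸) = 8.546×10⁶ m²/s².
v = 2923 m/s = 2.923 km/s.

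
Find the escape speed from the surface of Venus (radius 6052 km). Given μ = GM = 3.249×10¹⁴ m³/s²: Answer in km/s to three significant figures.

r = R = 6.052×10⁶ m.
Escape speed v_esc = √(2μ/r) = √(2 × 3.249×10¹⁴ / 6.052×10⁶) = √(1.074×10⁸) = 10360 m/s.
= 10.36 km/s.

v_esc ≈ 10.4 km/s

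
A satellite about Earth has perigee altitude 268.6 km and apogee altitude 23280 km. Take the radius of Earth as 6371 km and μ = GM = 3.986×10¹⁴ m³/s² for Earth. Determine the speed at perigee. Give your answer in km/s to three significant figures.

r_p = 6371 + 268.6 = 6639.6 km = 6.6396×10⁶ m.
r_a = 6371 + 23280 = 29651 km = 2.9651×10⁷ m.
Semi-major axis a = (r_p + r_a)/2 = 18145 km = 1.815×10⁷ m.
Vis-viva: v² = μ(2/r − 1/a) = 3.986×10¹⁴ × (3.012×10⁻⁷ − 5.511×10⁻⁸) = 9.810×10⁷ m²/s².
v = 9905 m/s = 9.905 km/s.

v ≈ 9.90 km/s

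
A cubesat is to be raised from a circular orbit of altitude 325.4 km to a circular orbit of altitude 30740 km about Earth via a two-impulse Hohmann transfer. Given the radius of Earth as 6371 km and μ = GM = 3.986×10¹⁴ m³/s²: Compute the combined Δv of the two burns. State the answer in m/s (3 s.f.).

r₁ = 6371 + 325.4 = 6696.4 km = 6.6964×10⁶ m.
r₂ = 6371 + 30740 = 37111 km = 3.7111×10⁷ m.
Transfer ellipse a_t = (r₁ + r₂)/2 = 2.190×10⁷ m.
At r₁: circular v_c1 = √(μ/r₁) = 7715 m/s; transfer-perigee v_p = √[μ(2/r₁ − 1/a_t)] = 10040 m/s.
Δv₁ = v_p − v_c1 = 2327 m/s.
At r₂: circular v_c2 = √(μ/r₂) = 3277 m/s; transfer-apogee v_a = √[μ(2/r₂ − 1/a_t)] = 1812 m/s.
Δv₂ = v_c2 − v_a = 1465 m/s.
Total Δv = Δv₁ + Δv₂ = 3792 m/s.

Δv_total ≈ 3790 m/s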